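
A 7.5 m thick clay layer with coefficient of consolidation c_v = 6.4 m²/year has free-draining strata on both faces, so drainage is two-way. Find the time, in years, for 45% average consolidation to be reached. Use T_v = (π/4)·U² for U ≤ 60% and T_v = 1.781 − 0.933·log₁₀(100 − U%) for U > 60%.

t ≈ 0.349 years

Drainage path length: H_d = H/2 = 3.75 m (double drainage).
U ≤ 60%: T_v = (π/4)·U² = (π/4)×0.45² = 0.15904.
t = T_v·H_d²/c_v = 0.15904×3.75²/6.4 = 0.3495 years.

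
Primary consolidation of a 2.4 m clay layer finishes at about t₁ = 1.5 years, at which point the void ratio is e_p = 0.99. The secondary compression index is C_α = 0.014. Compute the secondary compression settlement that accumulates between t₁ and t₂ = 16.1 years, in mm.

Secondary compression: S_s = C_α·H/(1+e_p)·log₁₀(t₂/t₁)
S_s = 0.014×2.4/(1+0.99)×log₁₀(16.1/1.5)
    = 0.01688 × 1.031 = 0.0174 m

S_s ≈ 17.4 mm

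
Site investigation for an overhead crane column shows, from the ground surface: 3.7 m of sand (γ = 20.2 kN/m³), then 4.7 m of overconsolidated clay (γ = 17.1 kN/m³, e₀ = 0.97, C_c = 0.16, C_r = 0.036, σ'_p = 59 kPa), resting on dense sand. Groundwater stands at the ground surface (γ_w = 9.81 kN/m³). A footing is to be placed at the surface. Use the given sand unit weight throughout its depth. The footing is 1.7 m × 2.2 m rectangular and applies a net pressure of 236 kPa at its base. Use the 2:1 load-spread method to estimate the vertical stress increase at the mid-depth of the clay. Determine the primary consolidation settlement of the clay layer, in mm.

Mid-depth of clay below the ground surface: z = 3.7 + 4.7/2 = 6.05 m.
Total vertical stress at mid-clay: σ_v = 20.2×3.7 + 17.1×2.35 = 114.92 kPa.
Pore pressure: u = 9.81×(6.05 − 0) = 59.351 kPa.
Initial effective stress: σ'_0 = σ_v − u = 114.92 − 59.351 = 55.569 kPa.
Stress increase at mid-clay by the 2:1 spreading method:
Δσ = qBL/((B+z)(L+z)) = 236×1.7×2.2/((1.7+6.05)(2.2+6.05)) = 13.805 kPa
Final effective stress: σ'_f = 55.569 + 13.805 = 69.374 kPa.
σ'_f = 69.374 > σ'_p = 59 kPa, so the stress path crosses the preconsolidation pressure — recompression up to σ'_p, then virgin compression beyond:
S_c = H/(1+e₀)·[C_r·log₁₀(σ'_p/σ'_0) + C_c·log₁₀(σ'_f/σ'_p)]
    = 4.7/1.97 × [0.036×log₁₀(59/55.569) + 0.16×log₁₀(69.374/59)]
    = 2.3858 × [0.0009367 + 0.011255] = 0.02909 m

S_c ≈ 29.1 mm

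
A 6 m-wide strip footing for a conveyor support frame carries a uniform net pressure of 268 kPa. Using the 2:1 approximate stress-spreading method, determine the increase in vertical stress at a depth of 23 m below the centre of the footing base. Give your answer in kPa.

By the 2:1 method the load spreads at 1 horizontal : 2 vertical, so at depth z the loaded area has grown by z in each plan dimension:
Δσ = qB/(B+z) = 268×6/(6+23) = 55.448 kPa

Δσ_z ≈ 55.4 kPa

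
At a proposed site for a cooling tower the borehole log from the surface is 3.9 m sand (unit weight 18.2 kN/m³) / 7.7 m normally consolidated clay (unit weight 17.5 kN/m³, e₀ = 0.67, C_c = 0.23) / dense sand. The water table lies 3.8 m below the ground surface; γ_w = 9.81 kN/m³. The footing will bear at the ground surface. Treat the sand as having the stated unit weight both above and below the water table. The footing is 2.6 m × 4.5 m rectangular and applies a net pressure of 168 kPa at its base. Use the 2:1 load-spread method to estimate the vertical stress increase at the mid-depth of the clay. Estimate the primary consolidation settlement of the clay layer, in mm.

S_c ≈ 66.6 mm

Mid-depth of clay below the ground surface: z = 3.9 + 7.7/2 = 7.75 m.
Total vertical stress at mid-clay: σ_v = 18.2×3.9 + 17.5×3.85 = 138.35 kPa.
Pore pressure: u = 9.81×(7.75 − 3.8) = 38.75 kPa.
Initial effective stress: σ'_0 = σ_v − u = 138.35 − 38.75 = 99.6 kPa.
Stress increase at mid-clay by the 2:1 spreading method:
Δσ = qBL/((B+z)(L+z)) = 168×2.6×4.5/((2.6+7.75)(4.5+7.75)) = 15.503 kPa
Final effective stress: σ'_f = σ'_0 + Δσ = 99.6 + 15.503 = 115.1 kPa.
Normally consolidated clay, so the full stress increment lies on the virgin compression line:
S_c = C_c·H/(1+e₀)·log₁₀(σ'_f/σ'_0) = 0.23×7.7/(1+0.67)×log₁₀(115.1/99.6)
    = 1.0605 × 0.062816 = 0.06662 m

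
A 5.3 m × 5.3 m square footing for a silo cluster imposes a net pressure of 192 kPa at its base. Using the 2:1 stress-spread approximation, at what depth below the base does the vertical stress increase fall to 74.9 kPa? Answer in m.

z ≈ 3.19 m

2:1 spreading — at depth z the loaded area has grown by z in each plan dimension:
qB²/(B+z)² = Δσ_z ⇒ z = B(√(q/Δσ_z) − 1) = 5.3×(√(192/74.9) − 1) = 3.186 m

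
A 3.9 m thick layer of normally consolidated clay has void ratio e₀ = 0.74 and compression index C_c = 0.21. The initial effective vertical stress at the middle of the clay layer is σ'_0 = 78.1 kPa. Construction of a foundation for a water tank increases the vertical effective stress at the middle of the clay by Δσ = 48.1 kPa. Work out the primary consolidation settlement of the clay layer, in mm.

S_c ≈ 98.1 mm

Final effective stress: σ'_f = σ'_0 + Δσ = 78.1 + 48.1 = 126.2 kPa.
Normally consolidated clay, so the full stress increment lies on the virgin compression line:
S_c = C_c·H/(1+e₀)·log₁₀(σ'_f/σ'_0) = 0.21×3.9/(1+0.74)×log₁₀(126.2/78.1)
    = 0.47069 × 0.20841 = 0.0981 m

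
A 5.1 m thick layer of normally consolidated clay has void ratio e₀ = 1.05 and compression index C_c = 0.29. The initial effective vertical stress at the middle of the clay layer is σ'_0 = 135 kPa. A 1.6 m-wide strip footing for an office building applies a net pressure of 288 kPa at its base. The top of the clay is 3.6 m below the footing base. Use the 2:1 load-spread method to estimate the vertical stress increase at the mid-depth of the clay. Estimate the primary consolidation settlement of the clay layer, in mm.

Mid-depth of clay below the footing base: z = 3.6 + 5.1/2 = 6.15 m.
Stress increase at mid-clay by the 2:1 spreading method:
Δσ = qB/(B+z) = 288×1.6/(1.6+6.15) = 59.458 kPa
Final effective stress: σ'_f = σ'_0 + Δσ = 135 + 59.458 = 194.46 kPa.
Normally consolidated clay, so the full stress increment lies on the virgin compression line:
S_c = C_c·H/(1+e₀)·log₁₀(σ'_f/σ'_0) = 0.29×5.1/(1+1.05)×log₁₀(194.46/135)
    = 0.72146 × 0.1585 = 0.1144 m

S_c ≈ 114 mm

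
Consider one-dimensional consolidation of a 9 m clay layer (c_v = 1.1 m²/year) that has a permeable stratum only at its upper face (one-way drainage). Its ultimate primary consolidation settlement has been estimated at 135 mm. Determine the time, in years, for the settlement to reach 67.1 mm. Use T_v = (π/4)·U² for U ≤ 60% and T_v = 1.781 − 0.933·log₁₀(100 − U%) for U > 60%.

Drainage path length: H_d = H = 9 m (single drainage).
U = S(t)/S_ult = 67.1/135 = 0.497.
U ≤ 60%: T_v = (π/4)·U² = (π/4)×0.49704² = 0.19403.
t = T_v·H_d²/c_v = 0.19403×9²/1.1 = 14.29 years.

t ≈ 14.3 years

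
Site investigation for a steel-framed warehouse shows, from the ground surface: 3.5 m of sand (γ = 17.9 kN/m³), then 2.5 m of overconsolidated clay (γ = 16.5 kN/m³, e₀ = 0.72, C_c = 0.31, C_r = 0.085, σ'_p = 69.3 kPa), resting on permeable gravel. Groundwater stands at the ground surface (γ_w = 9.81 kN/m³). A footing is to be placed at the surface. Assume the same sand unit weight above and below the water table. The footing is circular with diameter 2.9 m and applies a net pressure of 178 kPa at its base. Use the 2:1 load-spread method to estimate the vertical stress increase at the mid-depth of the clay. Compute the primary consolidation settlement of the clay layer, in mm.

S_c ≈ 28.4 mm

Mid-depth of clay below the ground surface: z = 3.5 + 2.5/2 = 4.75 m.
Total vertical stress at mid-clay: σ_v = 17.9×3.5 + 16.5×1.25 = 83.275 kPa.
Pore pressure: u = 9.81×(4.75 − 0) = 46.598 kPa.
Initial effective stress: σ'_0 = σ_v − u = 83.275 − 46.598 = 36.677 kPa.
Stress increase at mid-clay by the 2:1 spreading method:
Δσ ≈ qD²/(D+z)² = 178×2.9²/(2.9+4.75)² = 25.58 kPa
Final effective stress: σ'_f = 36.677 + 25.58 = 62.257 kPa.
σ'_f = 62.257 ≤ σ'_p = 69.3 kPa, so the clay remains overconsolidated and only the recompression index applies:
S_c = C_r·H/(1+e₀)·log₁₀(σ'_f/σ'_0) = 0.085×2.5/1.72×log₁₀(62.257/36.677)
    = 0.12355 × 0.22979 = 0.02839 m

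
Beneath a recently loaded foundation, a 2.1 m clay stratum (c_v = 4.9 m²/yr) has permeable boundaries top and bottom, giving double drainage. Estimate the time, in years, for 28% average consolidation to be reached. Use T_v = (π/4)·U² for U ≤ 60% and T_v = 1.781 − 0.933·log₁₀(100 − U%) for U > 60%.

Drainage path length: H_d = H/2 = 1.05 m (double drainage).
U ≤ 60%: T_v = (π/4)·U² = (π/4)×0.28² = 0.061575.
t = T_v·H_d²/c_v = 0.061575×1.05²/4.9 = 0.01385 years.

t ≈ 0.0139 years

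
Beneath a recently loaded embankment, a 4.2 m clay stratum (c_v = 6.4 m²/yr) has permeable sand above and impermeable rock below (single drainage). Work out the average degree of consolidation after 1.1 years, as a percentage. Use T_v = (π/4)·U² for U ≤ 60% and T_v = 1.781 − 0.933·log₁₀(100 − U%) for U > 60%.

U ≈ 69.7 %

Drainage path length: H_d = H = 4.2 m (single drainage).
T_v = c_v·t/H_d² = 6.4×1.1/4.2² = 0.39909.
T_v = 0.39909 corresponds to the U > 60% branch:
U = 1 − 10^((1.781 − T_v)/0.933)/100 = 0.6972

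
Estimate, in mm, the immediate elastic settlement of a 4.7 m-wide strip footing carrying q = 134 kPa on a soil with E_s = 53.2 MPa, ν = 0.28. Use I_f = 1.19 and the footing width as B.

S_e ≈ 13 mm

Immediate (elastic) settlement: S_e = q·B·(1−ν²)/E_s · I_f.
E_s = 53.2 MPa = 53200 kPa.
S_e = 134 × 4.7 × (1 − 0.28²) / 53200 × 1.19
    = 134 × 4.7 × 0.9216 / 53200 × 1.19
    = 0.01298 m = 12.98 mm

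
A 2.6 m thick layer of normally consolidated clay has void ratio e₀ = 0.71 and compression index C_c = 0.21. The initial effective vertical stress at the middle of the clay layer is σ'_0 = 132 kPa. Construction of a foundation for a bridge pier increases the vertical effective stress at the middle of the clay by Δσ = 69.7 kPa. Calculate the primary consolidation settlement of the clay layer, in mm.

S_c ≈ 58.8 mm

Final effective stress: σ'_f = σ'_0 + Δσ = 132 + 69.7 = 201.7 kPa.
Normally consolidated clay, so the full stress increment lies on the virgin compression line:
S_c = C_c·H/(1+e₀)·log₁₀(σ'_f/σ'_0) = 0.21×2.6/(1+0.71)×log₁₀(201.7/132)
    = 0.3193 × 0.18413 = 0.05879 m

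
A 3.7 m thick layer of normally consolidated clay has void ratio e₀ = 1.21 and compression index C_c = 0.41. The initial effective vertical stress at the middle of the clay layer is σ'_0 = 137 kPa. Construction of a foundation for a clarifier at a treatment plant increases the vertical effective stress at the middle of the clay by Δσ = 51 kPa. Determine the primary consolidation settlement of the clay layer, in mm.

S_c ≈ 94.3 mm

Final effective stress: σ'_f = σ'_0 + Δσ = 137 + 51 = 188 kPa.
Normally consolidated clay, so the full stress increment lies on the virgin compression line:
S_c = C_c·H/(1+e₀)·log₁₀(σ'_f/σ'_0) = 0.41×3.7/(1+1.21)×log₁₀(188/137)
    = 0.68643 × 0.13744 = 0.09434 m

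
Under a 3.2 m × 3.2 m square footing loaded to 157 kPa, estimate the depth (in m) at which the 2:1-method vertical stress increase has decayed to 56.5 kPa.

2:1 spreading — at depth z the loaded area has grown by z in each plan dimension:
qB²/(B+z)² = Δσ_z ⇒ z = B(√(q/Δσ_z) − 1) = 3.2×(√(157/56.5) − 1) = 2.134 m

z ≈ 2.13 m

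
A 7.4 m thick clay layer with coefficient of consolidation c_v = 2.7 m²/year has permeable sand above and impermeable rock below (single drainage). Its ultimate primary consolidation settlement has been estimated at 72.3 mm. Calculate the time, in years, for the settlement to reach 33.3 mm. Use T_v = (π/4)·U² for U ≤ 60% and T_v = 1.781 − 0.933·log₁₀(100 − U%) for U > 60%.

t ≈ 3.38 years

Drainage path length: H_d = H = 7.4 m (single drainage).
U = S(t)/S_ult = 33.3/72.3 = 0.4606.
U ≤ 60%: T_v = (π/4)·U² = (π/4)×0.46058² = 0.16661.
t = T_v·H_d²/c_v = 0.16661×7.4²/2.7 = 3.379 years.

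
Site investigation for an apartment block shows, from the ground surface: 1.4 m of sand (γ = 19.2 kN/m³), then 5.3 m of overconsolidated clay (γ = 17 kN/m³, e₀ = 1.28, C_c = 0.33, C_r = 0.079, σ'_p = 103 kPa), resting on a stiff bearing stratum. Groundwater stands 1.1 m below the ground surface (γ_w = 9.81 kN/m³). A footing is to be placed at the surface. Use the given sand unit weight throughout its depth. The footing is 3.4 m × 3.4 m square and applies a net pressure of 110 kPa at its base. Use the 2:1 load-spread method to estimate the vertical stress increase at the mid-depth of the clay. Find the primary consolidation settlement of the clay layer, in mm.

S_c ≈ 34.1 mm

Mid-depth of clay below the ground surface: z = 1.4 + 5.3/2 = 4.05 m.
Total vertical stress at mid-clay: σ_v = 19.2×1.4 + 17×2.65 = 71.93 kPa.
Pore pressure: u = 9.81×(4.05 − 1.1) = 28.94 kPa.
Initial effective stress: σ'_0 = σ_v − u = 71.93 − 28.94 = 42.99 kPa.
Stress increase at mid-clay by the 2:1 spreading method:
Δσ = qBL/((B+z)(L+z)) = 110×3.4×3.4/((3.4+4.05)(3.4+4.05)) = 22.911 kPa
Final effective stress: σ'_f = 42.99 + 22.911 = 65.901 kPa.
σ'_f = 65.901 ≤ σ'_p = 103 kPa, so the clay remains overconsolidated and only the recompression index applies:
S_c = C_r·H/(1+e₀)·log₁₀(σ'_f/σ'_0) = 0.079×5.3/2.28×log₁₀(65.901/42.99)
    = 0.18364 × 0.18552 = 0.03407 m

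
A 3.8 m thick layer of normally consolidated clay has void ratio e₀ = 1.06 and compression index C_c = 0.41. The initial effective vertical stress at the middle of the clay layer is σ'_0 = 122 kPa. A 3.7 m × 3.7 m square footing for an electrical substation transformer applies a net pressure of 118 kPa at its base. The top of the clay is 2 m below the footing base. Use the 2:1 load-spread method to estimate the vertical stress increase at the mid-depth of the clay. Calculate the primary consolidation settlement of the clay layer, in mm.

S_c ≈ 67.8 mm

Mid-depth of clay below the footing base: z = 2 + 3.8/2 = 3.9 m.
Stress increase at mid-clay by the 2:1 spreading method:
Δσ = qBL/((B+z)(L+z)) = 118×3.7×3.7/((3.7+3.9)(3.7+3.9)) = 27.968 kPa
Final effective stress: σ'_f = σ'_0 + Δσ = 122 + 27.968 = 149.97 kPa.
Normally consolidated clay, so the full stress increment lies on the virgin compression line:
S_c = C_c·H/(1+e₀)·log₁₀(σ'_f/σ'_0) = 0.41×3.8/(1+1.06)×log₁₀(149.97/122)
    = 0.75631 × 0.089645 = 0.0678 m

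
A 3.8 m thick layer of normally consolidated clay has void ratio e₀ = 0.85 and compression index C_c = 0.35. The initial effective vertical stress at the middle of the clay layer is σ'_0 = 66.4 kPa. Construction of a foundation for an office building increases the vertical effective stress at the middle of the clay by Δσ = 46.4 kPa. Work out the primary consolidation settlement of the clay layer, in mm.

S_c ≈ 165 mm

Final effective stress: σ'_f = σ'_0 + Δσ = 66.4 + 46.4 = 112.8 kPa.
Normally consolidated clay, so the full stress increment lies on the virgin compression line:
S_c = C_c·H/(1+e₀)·log₁₀(σ'_f/σ'_0) = 0.35×3.8/(1+0.85)×log₁₀(112.8/66.4)
    = 0.71892 × 0.23014 = 0.1655 m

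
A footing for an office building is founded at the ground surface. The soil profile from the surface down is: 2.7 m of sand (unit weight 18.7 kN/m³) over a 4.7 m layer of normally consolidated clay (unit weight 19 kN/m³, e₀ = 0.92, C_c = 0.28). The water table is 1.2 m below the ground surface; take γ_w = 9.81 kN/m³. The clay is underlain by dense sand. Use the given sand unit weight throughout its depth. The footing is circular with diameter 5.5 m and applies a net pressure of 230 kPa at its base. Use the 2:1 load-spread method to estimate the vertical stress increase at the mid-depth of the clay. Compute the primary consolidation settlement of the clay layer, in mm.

Mid-depth of clay below the ground surface: z = 2.7 + 4.7/2 = 5.05 m.
Total vertical stress at mid-clay: σ_v = 18.7×2.7 + 19×2.35 = 95.14 kPa.
Pore pressure: u = 9.81×(5.05 − 1.2) = 37.769 kPa.
Initial effective stress: σ'_0 = σ_v − u = 95.14 − 37.769 = 57.371 kPa.
Stress increase at mid-clay by the 2:1 spreading method:
Δσ ≈ qD²/(D+z)² = 230×5.5²/(5.5+5.05)² = 62.51 kPa
Final effective stress: σ'_f = σ'_0 + Δσ = 57.371 + 62.51 = 119.88 kPa.
Normally consolidated clay, so the full stress increment lies on the virgin compression line:
S_c = C_c·H/(1+e₀)·log₁₀(σ'_f/σ'_0) = 0.28×4.7/(1+0.92)×log₁₀(119.88/57.371)
    = 0.68542 × 0.32005 = 0.2194 m

S_c ≈ 219 mm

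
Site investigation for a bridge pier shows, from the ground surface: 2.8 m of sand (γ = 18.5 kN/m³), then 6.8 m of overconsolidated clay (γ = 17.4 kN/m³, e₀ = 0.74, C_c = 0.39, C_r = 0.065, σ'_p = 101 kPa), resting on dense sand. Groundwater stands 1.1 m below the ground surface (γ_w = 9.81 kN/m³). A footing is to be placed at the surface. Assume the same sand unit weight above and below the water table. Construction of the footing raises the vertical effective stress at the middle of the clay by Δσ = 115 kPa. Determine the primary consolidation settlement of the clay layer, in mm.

S_c ≈ 423 mm

Mid-depth of clay below the ground surface: z = 2.8 + 6.8/2 = 6.2 m.
Total vertical stress at mid-clay: σ_v = 18.5×2.8 + 17.4×3.4 = 110.96 kPa.
Pore pressure: u = 9.81×(6.2 − 1.1) = 50.031 kPa.
Initial effective stress: σ'_0 = σ_v − u = 110.96 − 50.031 = 60.929 kPa.
Final effective stress: σ'_f = 60.929 + 115 = 175.93 kPa.
σ'_f = 175.93 > σ'_p = 101 kPa, so the stress path crosses the preconsolidation pressure — recompression up to σ'_p, then virgin compression beyond:
S_c = H/(1+e₀)·[C_r·log₁₀(σ'_p/σ'_0) + C_c·log₁₀(σ'_f/σ'_p)]
    = 6.8/1.74 × [0.065×log₁₀(101/60.929) + 0.39×log₁₀(175.93/101)]
    = 3.908 × [0.014267 + 0.093997] = 0.4231 m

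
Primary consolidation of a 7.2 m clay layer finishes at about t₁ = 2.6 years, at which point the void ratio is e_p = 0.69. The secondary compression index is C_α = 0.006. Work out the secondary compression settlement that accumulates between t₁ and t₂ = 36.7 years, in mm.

Secondary compression: S_s = C_α·H/(1+e_p)·log₁₀(t₂/t₁)
S_s = 0.006×7.2/(1+0.69)×log₁₀(36.7/2.6)
    = 0.02556 × 1.15 = 0.02939 m

S_s ≈ 29.4 mm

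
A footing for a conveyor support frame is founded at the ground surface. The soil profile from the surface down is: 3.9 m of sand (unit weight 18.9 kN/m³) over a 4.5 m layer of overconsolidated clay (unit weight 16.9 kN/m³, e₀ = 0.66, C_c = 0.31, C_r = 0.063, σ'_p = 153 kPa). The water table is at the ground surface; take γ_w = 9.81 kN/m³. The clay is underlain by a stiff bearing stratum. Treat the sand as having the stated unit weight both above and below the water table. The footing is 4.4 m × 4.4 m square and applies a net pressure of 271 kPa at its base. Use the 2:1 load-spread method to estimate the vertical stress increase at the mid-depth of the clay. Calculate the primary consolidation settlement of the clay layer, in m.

S_c ≈ 0.0483 m

Mid-depth of clay below the ground surface: z = 3.9 + 4.5/2 = 6.15 m.
Total vertical stress at mid-clay: σ_v = 18.9×3.9 + 16.9×2.25 = 111.73 kPa.
Pore pressure: u = 9.81×(6.15 − 0) = 60.332 kPa.
Initial effective stress: σ'_0 = σ_v − u = 111.73 − 60.332 = 51.398 kPa.
Stress increase at mid-clay by the 2:1 spreading method:
Δσ = qBL/((B+z)(L+z)) = 271×4.4×4.4/((4.4+6.15)(4.4+6.15)) = 47.138 kPa
Final effective stress: σ'_f = 51.398 + 47.138 = 98.536 kPa.
σ'_f = 98.536 ≤ σ'_p = 153 kPa, so the clay remains overconsolidated and only the recompression index applies:
S_c = C_r·H/(1+e₀)·log₁₀(σ'_f/σ'_0) = 0.063×4.5/1.66×log₁₀(98.536/51.398)
    = 0.17078 × 0.28265 = 0.04827 m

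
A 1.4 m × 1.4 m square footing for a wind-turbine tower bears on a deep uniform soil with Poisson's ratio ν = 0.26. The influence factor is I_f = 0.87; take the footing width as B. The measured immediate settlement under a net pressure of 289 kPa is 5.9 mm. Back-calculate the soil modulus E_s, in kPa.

E_s ≈ 55600 kPa

S_e = q·B·(1−ν²)/E_s · I_f  ⇒  E_s = q·B·(1−ν²)·I_f / S_e.
E_s = 289 × 1.4 × 0.9324 × 0.87 / 0.0059 = 55630 kPa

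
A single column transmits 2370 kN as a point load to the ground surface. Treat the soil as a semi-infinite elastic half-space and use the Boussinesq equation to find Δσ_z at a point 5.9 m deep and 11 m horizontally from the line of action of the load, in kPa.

Δσ_z ≈ 0.767 kPa

Boussinesq vertical stress below a point load on an elastic half-space:
Δσ_z = 3P/(2πz²) · [1 + (r/z)²]^(−5/2)
r/z = 11/5.9 = 1.8644; [1+(r/z)²]^(−5/2) = 0.023592.
Δσ_z = 3×2370/(2π×5.9²) × 0.023592 = 32.508 × 0.023592 = 0.7669 kPa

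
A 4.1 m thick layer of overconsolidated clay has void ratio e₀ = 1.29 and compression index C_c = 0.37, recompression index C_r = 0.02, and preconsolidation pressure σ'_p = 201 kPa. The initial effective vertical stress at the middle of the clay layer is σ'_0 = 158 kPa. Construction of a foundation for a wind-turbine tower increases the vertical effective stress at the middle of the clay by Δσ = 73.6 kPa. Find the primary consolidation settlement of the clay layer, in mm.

S_c ≈ 44.5 mm

Final effective stress: σ'_f = 158 + 73.6 = 231.6 kPa.
σ'_f = 231.6 > σ'_p = 201 kPa, so the stress path crosses the preconsolidation pressure — recompression up to σ'_p, then virgin compression beyond:
S_c = H/(1+e₀)·[C_r·log₁₀(σ'_p/σ'_0) + C_c·log₁₀(σ'_f/σ'_p)]
    = 4.1/2.29 × [0.02×log₁₀(201/158) + 0.37×log₁₀(231.6/201)]
    = 1.7904 × [0.0020908 + 0.022771] = 0.04451 m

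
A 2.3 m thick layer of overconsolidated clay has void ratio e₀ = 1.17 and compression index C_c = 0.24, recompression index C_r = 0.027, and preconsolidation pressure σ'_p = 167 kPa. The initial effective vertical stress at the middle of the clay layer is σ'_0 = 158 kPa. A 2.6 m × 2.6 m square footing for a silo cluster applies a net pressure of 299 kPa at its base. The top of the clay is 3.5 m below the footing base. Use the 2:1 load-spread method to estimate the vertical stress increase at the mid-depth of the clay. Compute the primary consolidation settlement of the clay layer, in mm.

Mid-depth of clay below the footing base: z = 3.5 + 2.3/2 = 4.65 m.
Stress increase at mid-clay by the 2:1 spreading method:
Δσ = qBL/((B+z)(L+z)) = 299×2.6×2.6/((2.6+4.65)(2.6+4.65)) = 38.454 kPa
Final effective stress: σ'_f = 158 + 38.454 = 196.45 kPa.
σ'_f = 196.45 > σ'_p = 167 kPa, so the stress path crosses the preconsolidation pressure — recompression up to σ'_p, then virgin compression beyond:
S_c = H/(1+e₀)·[C_r·log₁₀(σ'_p/σ'_0) + C_c·log₁₀(σ'_f/σ'_p)]
    = 2.3/2.17 × [0.027×log₁₀(167/158) + 0.24×log₁₀(196.45/167)]
    = 1.0599 × [0.0006496 + 0.016929] = 0.01863 m

S_c ≈ 18.6 mm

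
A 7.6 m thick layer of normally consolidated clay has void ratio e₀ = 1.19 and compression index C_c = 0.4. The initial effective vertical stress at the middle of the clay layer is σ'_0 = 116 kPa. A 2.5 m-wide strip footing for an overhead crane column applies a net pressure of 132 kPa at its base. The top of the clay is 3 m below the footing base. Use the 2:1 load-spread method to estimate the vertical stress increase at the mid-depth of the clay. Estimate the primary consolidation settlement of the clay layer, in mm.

S_c ≈ 161 mm

Mid-depth of clay below the footing base: z = 3 + 7.6/2 = 6.8 m.
Stress increase at mid-clay by the 2:1 spreading method:
Δσ = qB/(B+z) = 132×2.5/(2.5+6.8) = 35.484 kPa
Final effective stress: σ'_f = σ'_0 + Δσ = 116 + 35.484 = 151.48 kPa.
Normally consolidated clay, so the full stress increment lies on the virgin compression line:
S_c = C_c·H/(1+e₀)·log₁₀(σ'_f/σ'_0) = 0.4×7.6/(1+1.19)×log₁₀(151.48/116)
    = 1.3881 × 0.1159 = 0.1609 m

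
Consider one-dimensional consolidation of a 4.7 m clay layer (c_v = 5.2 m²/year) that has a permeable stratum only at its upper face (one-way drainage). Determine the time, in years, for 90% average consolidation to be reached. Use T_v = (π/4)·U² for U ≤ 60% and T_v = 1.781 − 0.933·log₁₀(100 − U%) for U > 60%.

t ≈ 3.6 years

Drainage path length: H_d = H = 4.7 m (single drainage).
U > 60%: T_v = 1.781 − 0.933·log₁₀(100 − 90) = 0.848.
t = T_v·H_d²/c_v = 0.848×4.7²/5.2 = 3.602 years.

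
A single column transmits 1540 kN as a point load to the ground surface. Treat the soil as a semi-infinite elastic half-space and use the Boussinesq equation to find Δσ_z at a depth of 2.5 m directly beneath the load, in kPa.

Boussinesq vertical stress below a point load on an elastic half-space:
Δσ_z = 3P/(2πz²) · [1 + (r/z)²]^(−5/2)
r/z = 0/2.5 = 0; [1+(r/z)²]^(−5/2) = 1.
Δσ_z = 3×1540/(2π×2.5²) × 1 = 117.65 × 1 = 117.7 kPa

Δσ_z ≈ 118 kPa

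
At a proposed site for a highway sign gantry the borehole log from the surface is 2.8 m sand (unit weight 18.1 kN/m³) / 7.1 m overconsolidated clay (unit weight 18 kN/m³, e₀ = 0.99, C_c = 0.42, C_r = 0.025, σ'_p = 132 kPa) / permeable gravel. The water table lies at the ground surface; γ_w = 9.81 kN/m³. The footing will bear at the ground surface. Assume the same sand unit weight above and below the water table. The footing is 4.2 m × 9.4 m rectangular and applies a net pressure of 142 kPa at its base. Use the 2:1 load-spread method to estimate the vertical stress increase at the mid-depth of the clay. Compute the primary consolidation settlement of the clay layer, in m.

S_c ≈ 0.0193 m

Mid-depth of clay below the ground surface: z = 2.8 + 7.1/2 = 6.35 m.
Total vertical stress at mid-clay: σ_v = 18.1×2.8 + 18×3.55 = 114.58 kPa.
Pore pressure: u = 9.81×(6.35 − 0) = 62.294 kPa.
Initial effective stress: σ'_0 = σ_v − u = 114.58 − 62.294 = 52.286 kPa.
Stress increase at mid-clay by the 2:1 spreading method:
Δσ = qBL/((B+z)(L+z)) = 142×4.2×9.4/((4.2+6.35)(9.4+6.35)) = 33.739 kPa
Final effective stress: σ'_f = 52.286 + 33.739 = 86.025 kPa.
σ'_f = 86.025 ≤ σ'_p = 132 kPa, so the clay remains overconsolidated and only the recompression index applies:
S_c = C_r·H/(1+e₀)·log₁₀(σ'_f/σ'_0) = 0.025×7.1/1.99×log₁₀(86.025/52.286)
    = 0.089195 × 0.21624 = 0.01929 m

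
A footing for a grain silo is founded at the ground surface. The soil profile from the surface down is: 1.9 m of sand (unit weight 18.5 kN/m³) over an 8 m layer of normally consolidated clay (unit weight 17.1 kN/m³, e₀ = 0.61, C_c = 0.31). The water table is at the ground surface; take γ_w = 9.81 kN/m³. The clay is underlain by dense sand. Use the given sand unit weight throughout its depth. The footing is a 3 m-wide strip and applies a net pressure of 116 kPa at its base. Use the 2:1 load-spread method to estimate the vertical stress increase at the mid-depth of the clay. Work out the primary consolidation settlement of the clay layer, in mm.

Mid-depth of clay below the ground surface: z = 1.9 + 8/2 = 5.9 m.
Total vertical stress at mid-clay: σ_v = 18.5×1.9 + 17.1×4 = 103.55 kPa.
Pore pressure: u = 9.81×(5.9 − 0) = 57.879 kPa.
Initial effective stress: σ'_0 = σ_v − u = 103.55 − 57.879 = 45.671 kPa.
Stress increase at mid-clay by the 2:1 spreading method:
Δσ = qB/(B+z) = 116×3/(3+5.9) = 39.101 kPa
Final effective stress: σ'_f = σ'_0 + Δσ = 45.671 + 39.101 = 84.772 kPa.
Normally consolidated clay, so the full stress increment lies on the virgin compression line:
S_c = C_c·H/(1+e₀)·log₁₀(σ'_f/σ'_0) = 0.31×8/(1+0.61)×log₁₀(84.772/45.671)
    = 1.5404 × 0.26861 = 0.4138 m

S_c ≈ 414 mm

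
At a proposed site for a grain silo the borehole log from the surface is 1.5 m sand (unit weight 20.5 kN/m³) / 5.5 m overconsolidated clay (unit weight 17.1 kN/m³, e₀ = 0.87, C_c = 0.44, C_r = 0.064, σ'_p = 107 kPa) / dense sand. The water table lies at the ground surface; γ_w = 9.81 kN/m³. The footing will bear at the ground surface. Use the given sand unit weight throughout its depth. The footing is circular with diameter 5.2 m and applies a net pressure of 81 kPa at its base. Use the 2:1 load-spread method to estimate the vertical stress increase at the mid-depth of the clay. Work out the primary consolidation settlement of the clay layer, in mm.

Mid-depth of clay below the ground surface: z = 1.5 + 5.5/2 = 4.25 m.
Total vertical stress at mid-clay: σ_v = 20.5×1.5 + 17.1×2.75 = 77.775 kPa.
Pore pressure: u = 9.81×(4.25 − 0) = 41.693 kPa.
Initial effective stress: σ'_0 = σ_v − u = 77.775 − 41.693 = 36.082 kPa.
Stress increase at mid-clay by the 2:1 spreading method:
Δσ ≈ qD²/(D+z)² = 81×5.2²/(5.2+4.25)² = 24.526 kPa
Final effective stress: σ'_f = 36.082 + 24.526 = 60.608 kPa.
σ'_f = 60.608 ≤ σ'_p = 107 kPa, so the clay remains overconsolidated and only the recompression index applies:
S_c = C_r·H/(1+e₀)·log₁₀(σ'_f/σ'_0) = 0.064×5.5/1.87×log₁₀(60.608/36.082)
    = 0.18824 × 0.22524 = 0.0424 m

S_c ≈ 42.4 mm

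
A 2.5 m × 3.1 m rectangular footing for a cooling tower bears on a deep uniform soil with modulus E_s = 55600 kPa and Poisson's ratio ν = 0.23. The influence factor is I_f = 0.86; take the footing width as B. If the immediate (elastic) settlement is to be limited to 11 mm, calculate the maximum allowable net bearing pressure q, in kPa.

S_e = q·B·(1−ν²)/E_s · I_f  ⇒  q = S_e·E_s / (B·(1−ν²)·I_f).
q = 0.011 × 55600 / (2.5 × 0.9471 × 0.86) = 300.4 kPa

q ≈ 300 kPa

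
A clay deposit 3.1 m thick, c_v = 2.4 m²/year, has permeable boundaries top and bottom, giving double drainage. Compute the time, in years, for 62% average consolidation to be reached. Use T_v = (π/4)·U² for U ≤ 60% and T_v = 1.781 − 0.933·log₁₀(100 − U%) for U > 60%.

Drainage path length: H_d = H/2 = 1.55 m (double drainage).
U > 60%: T_v = 1.781 − 0.933·log₁₀(100 − 62) = 0.30706.
t = T_v·H_d²/c_v = 0.30706×1.55²/2.4 = 0.3074 years.

t ≈ 0.307 years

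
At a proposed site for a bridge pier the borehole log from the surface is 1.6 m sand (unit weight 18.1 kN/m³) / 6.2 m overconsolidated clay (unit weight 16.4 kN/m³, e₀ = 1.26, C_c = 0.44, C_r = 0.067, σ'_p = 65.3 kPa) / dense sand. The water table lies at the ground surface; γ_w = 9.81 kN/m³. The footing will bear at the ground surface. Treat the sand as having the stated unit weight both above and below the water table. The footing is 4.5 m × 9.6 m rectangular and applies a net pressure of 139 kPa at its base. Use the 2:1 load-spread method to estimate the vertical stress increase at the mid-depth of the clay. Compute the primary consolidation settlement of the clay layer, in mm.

S_c ≈ 155 mm

Mid-depth of clay below the ground surface: z = 1.6 + 6.2/2 = 4.7 m.
Total vertical stress at mid-clay: σ_v = 18.1×1.6 + 16.4×3.1 = 79.8 kPa.
Pore pressure: u = 9.81×(4.7 − 0) = 46.107 kPa.
Initial effective stress: σ'_0 = σ_v − u = 79.8 − 46.107 = 33.693 kPa.
Stress increase at mid-clay by the 2:1 spreading method:
Δσ = qBL/((B+z)(L+z)) = 139×4.5×9.6/((4.5+4.7)(9.6+4.7)) = 45.643 kPa
Final effective stress: σ'_f = 33.693 + 45.643 = 79.336 kPa.
σ'_f = 79.336 > σ'_p = 65.3 kPa, so the stress path crosses the preconsolidation pressure — recompression up to σ'_p, then virgin compression beyond:
S_c = H/(1+e₀)·[C_r·log₁₀(σ'_p/σ'_0) + C_c·log₁₀(σ'_f/σ'_p)]
    = 6.2/2.26 × [0.067×log₁₀(65.3/33.693) + 0.44×log₁₀(79.336/65.3)]
    = 2.7434 × [0.019254 + 0.037205] = 0.1549 m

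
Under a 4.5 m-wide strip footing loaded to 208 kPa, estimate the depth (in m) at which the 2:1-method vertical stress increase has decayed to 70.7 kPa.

2:1 spreading — at depth z the loaded area has grown by z in each plan dimension:
qB/(B+z) = Δσ_z ⇒ z = qB/Δσ_z − B = 208×4.5/70.7 − 4.5 = 8.739 m

z ≈ 8.74 m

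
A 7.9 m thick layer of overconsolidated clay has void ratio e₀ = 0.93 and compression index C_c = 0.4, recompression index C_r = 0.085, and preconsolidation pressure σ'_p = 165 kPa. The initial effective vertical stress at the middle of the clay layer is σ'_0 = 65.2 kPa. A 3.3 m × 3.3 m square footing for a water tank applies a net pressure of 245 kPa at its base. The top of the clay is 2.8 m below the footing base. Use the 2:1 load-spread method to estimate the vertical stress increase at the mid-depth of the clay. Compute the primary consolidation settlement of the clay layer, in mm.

Mid-depth of clay below the footing base: z = 2.8 + 7.9/2 = 6.75 m.
Stress increase at mid-clay by the 2:1 spreading method:
Δσ = qBL/((B+z)(L+z)) = 245×3.3×3.3/((3.3+6.75)(3.3+6.75)) = 26.416 kPa
Final effective stress: σ'_f = 65.2 + 26.416 = 91.616 kPa.
σ'_f = 91.616 ≤ σ'_p = 165 kPa, so the clay remains overconsolidated and only the recompression index applies:
S_c = C_r·H/(1+e₀)·log₁₀(σ'_f/σ'_0) = 0.085×7.9/1.93×log₁₀(91.616/65.2)
    = 0.34793 × 0.14772 = 0.0514 m

S_c ≈ 51.4 mm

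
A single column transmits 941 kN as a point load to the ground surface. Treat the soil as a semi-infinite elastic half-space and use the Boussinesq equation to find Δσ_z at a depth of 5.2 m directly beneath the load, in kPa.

Boussinesq vertical stress below a point load on an elastic half-space:
Δσ_z = 3P/(2πz²) · [1 + (r/z)²]^(−5/2)
r/z = 0/5.2 = 0; [1+(r/z)²]^(−5/2) = 1.
Δσ_z = 3×941/(2π×5.2²) × 1 = 16.616 × 1 = 16.62 kPa

Δσ_z ≈ 16.6 kPa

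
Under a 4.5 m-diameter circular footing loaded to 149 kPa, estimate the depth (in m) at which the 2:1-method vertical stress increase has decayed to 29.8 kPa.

2:1 spreading — at depth z the loaded area has grown by z in each plan dimension:
qD²/(D+z)² = Δσ_z ⇒ z = D(√(q/Δσ_z) − 1) = 4.5×(√(149/29.8) − 1) = 5.562 m

z ≈ 5.56 m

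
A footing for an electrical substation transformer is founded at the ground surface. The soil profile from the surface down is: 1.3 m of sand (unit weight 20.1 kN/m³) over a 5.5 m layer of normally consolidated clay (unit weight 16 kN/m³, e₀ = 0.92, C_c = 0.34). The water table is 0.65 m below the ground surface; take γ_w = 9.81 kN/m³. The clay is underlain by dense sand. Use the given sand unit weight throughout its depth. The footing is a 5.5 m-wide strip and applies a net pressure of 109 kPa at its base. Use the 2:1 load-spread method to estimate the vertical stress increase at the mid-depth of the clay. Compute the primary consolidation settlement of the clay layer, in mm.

Mid-depth of clay below the ground surface: z = 1.3 + 5.5/2 = 4.05 m.
Total vertical stress at mid-clay: σ_v = 20.1×1.3 + 16×2.75 = 70.13 kPa.
Pore pressure: u = 9.81×(4.05 − 0.65) = 33.354 kPa.
Initial effective stress: σ'_0 = σ_v − u = 70.13 − 33.354 = 36.776 kPa.
Stress increase at mid-clay by the 2:1 spreading method:
Δσ = qB/(B+z) = 109×5.5/(5.5+4.05) = 62.775 kPa
Final effective stress: σ'_f = σ'_0 + Δσ = 36.776 + 62.775 = 99.551 kPa.
Normally consolidated clay, so the full stress increment lies on the virgin compression line:
S_c = C_c·H/(1+e₀)·log₁₀(σ'_f/σ'_0) = 0.34×5.5/(1+0.92)×log₁₀(99.551/36.776)
    = 0.97396 × 0.43248 = 0.4212 m

S_c ≈ 421 mm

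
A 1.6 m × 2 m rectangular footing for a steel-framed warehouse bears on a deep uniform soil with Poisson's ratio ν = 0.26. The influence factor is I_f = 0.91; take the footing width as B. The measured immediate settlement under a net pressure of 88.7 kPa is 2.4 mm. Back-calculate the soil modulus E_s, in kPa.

E_s ≈ 50200 kPa

S_e = q·B·(1−ν²)/E_s · I_f  ⇒  E_s = q·B·(1−ν²)·I_f / S_e.
E_s = 88.7 × 1.6 × 0.9324 × 0.91 / 0.0024 = 50170 kPa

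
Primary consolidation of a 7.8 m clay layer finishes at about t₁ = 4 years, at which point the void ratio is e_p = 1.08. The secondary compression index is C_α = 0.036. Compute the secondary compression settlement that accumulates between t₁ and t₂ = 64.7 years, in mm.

S_s ≈ 163 mm

Secondary compression: S_s = C_α·H/(1+e_p)·log₁₀(t₂/t₁)
S_s = 0.036×7.8/(1+1.08)×log₁₀(64.7/4)
    = 0.135 × 1.209 = 0.1632 m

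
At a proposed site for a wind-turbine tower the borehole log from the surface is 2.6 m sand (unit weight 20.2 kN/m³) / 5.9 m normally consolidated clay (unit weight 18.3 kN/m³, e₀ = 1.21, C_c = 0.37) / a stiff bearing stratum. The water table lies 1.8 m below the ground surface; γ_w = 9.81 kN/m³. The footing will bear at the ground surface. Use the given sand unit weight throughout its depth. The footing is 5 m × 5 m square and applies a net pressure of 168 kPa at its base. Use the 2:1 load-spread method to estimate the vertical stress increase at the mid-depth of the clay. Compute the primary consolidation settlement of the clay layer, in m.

S_c ≈ 0.186 m

Mid-depth of clay below the ground surface: z = 2.6 + 5.9/2 = 5.55 m.
Total vertical stress at mid-clay: σ_v = 20.2×2.6 + 18.3×2.95 = 106.51 kPa.
Pore pressure: u = 9.81×(5.55 − 1.8) = 36.788 kPa.
Initial effective stress: σ'_0 = σ_v − u = 106.51 − 36.788 = 69.722 kPa.
Stress increase at mid-clay by the 2:1 spreading method:
Δσ = qBL/((B+z)(L+z)) = 168×5×5/((5+5.55)(5+5.55)) = 37.735 kPa
Final effective stress: σ'_f = σ'_0 + Δσ = 69.722 + 37.735 = 107.46 kPa.
Normally consolidated clay, so the full stress increment lies on the virgin compression line:
S_c = C_c·H/(1+e₀)·log₁₀(σ'_f/σ'_0) = 0.37×5.9/(1+1.21)×log₁₀(107.46/69.722)
    = 0.98778 × 0.18788 = 0.1856 m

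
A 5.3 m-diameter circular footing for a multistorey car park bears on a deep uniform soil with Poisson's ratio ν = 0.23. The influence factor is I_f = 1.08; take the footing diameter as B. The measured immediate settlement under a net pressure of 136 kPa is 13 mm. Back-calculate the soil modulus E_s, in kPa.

S_e = q·B·(1−ν²)/E_s · I_f  ⇒  E_s = q·B·(1−ν²)·I_f / S_e.
E_s = 136 × 5.3 × 0.9471 × 1.08 / 0.013 = 56710 kPa

E_s ≈ 56700 kPa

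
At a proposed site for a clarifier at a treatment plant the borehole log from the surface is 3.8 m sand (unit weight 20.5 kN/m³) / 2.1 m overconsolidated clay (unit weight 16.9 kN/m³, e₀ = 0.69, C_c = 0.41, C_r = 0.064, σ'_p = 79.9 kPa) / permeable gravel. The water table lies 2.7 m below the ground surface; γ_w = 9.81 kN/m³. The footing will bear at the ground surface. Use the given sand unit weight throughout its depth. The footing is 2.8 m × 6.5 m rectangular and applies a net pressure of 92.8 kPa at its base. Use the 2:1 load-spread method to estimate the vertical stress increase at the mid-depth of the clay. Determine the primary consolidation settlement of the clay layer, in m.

Mid-depth of clay below the ground surface: z = 3.8 + 2.1/2 = 4.85 m.
Total vertical stress at mid-clay: σ_v = 20.5×3.8 + 16.9×1.05 = 95.645 kPa.
Pore pressure: u = 9.81×(4.85 − 2.7) = 21.091 kPa.
Initial effective stress: σ'_0 = σ_v − u = 95.645 − 21.091 = 74.554 kPa.
Stress increase at mid-clay by the 2:1 spreading method:
Δσ = qBL/((B+z)(L+z)) = 92.8×2.8×6.5/((2.8+4.85)(6.5+4.85)) = 19.452 kPa
Final effective stress: σ'_f = 74.554 + 19.452 = 94.006 kPa.
σ'_f = 94.006 > σ'_p = 79.9 kPa, so the stress path crosses the preconsolidation pressure — recompression up to σ'_p, then virgin compression beyond:
S_c = H/(1+e₀)·[C_r·log₁₀(σ'_p/σ'_0) + C_c·log₁₀(σ'_f/σ'_p)]
    = 2.1/1.69 × [0.064×log₁₀(79.9/74.554) + 0.41×log₁₀(94.006/79.9)]
    = 1.2426 × [0.0019249 + 0.02895] = 0.03837 m

S_c ≈ 0.0384 m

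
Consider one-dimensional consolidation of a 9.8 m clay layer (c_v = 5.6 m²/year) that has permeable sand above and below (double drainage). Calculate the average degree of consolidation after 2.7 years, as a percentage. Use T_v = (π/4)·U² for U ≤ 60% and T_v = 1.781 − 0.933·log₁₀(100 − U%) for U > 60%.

Drainage path length: H_d = H/2 = 4.9 m (double drainage).
T_v = c_v·t/H_d² = 5.6×2.7/4.9² = 0.62974.
T_v = 0.62974 corresponds to the U > 60% branch:
U = 1 − 10^((1.781 − T_v)/0.933)/100 = 0.8286

U ≈ 82.9 %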